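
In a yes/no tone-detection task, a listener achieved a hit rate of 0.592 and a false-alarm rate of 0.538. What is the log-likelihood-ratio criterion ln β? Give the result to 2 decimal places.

z(0.592) = 0.233, z(0.538) = 0.095
ln β = −½·[z(H)² − z(FA)²] = −0.5 × (0.054 − 0.009) = -0.0225

ln β = -0.02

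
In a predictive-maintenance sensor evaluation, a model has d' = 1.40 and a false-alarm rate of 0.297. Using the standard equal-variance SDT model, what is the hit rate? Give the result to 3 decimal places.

hit rate = 0.807

z(false-alarm rate) = z(0.297) = -0.5330
z(H) = z(FA) + d' = -0.5330 + 1.40 = 0.8670
hit rate = Φ(0.8670) = 0.8070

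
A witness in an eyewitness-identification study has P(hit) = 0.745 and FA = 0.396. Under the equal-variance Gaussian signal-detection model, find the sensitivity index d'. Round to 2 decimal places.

d' = 0.92

Φ⁻¹(H) = Φ⁻¹(0.745) = 0.659
Φ⁻¹(FA) = Φ⁻¹(0.396) = -0.264
d' = z(H) − z(FA) = 0.659 − (-0.264) = 0.923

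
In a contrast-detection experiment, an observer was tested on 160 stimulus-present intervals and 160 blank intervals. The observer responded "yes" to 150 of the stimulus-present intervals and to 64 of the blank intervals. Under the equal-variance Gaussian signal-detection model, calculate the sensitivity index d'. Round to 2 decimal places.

H = 150/160 = 0.9375
FA = 64/160 = 0.4000
Φ⁻¹(H) = 1.5341
Φ⁻¹(FA) = -0.2533
d' = z(H) − z(FA) = 1.5341 − (-0.2533) = 1.7874

d' = 1.79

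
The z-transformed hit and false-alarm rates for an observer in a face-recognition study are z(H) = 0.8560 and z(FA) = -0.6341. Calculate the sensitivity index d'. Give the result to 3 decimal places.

d' = z(H) − z(FA) = 0.8560 − (-0.6341) = 1.4901

d' = 1.490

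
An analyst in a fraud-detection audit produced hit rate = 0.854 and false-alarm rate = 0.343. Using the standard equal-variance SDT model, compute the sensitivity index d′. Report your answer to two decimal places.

z(H) = 1.054
z(FA) = -0.404
d' = z(H) − z(FA) = 1.054 − (-0.404) = 1.458

d′ = 1.46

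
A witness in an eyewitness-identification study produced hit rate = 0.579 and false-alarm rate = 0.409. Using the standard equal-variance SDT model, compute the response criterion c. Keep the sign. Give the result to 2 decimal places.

c = 0.02

z(0.579) = 0.1993, z(0.409) = -0.2301
c = −½·[z(H) + z(FA)] = −0.5 × (0.1993 + (-0.2301)) = 0.0154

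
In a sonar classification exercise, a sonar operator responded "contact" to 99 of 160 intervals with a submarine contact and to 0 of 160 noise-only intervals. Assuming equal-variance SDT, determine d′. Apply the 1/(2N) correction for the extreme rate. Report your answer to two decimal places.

d′ = 3.04

The false-alarm rate is 0/160 = 0, so apply the 1/(2N) correction: FA → 1/(2·160) = 0.00313.
z(H) = z(0.61875) = 0.302
z(FA) = z(0.00313) = -2.734
d' = 0.302 − (-2.734) = 3.036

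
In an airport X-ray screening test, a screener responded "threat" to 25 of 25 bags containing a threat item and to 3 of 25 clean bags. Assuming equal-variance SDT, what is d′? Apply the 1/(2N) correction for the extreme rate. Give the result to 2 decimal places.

The hit rate is 25/25 = 1, so apply the 1/(2N) correction: H → 1 − 1/(2·25) = 0.98000.
z(H) = z(0.98000) = 2.054
z(FA) = z(0.12000) = -1.175
d' = 2.054 − (-1.175) = 3.229

d′ = 3.23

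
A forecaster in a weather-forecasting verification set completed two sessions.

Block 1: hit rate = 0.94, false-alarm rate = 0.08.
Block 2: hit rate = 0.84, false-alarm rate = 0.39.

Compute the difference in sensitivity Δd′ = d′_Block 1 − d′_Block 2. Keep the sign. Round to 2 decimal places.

Block 1: z(0.94) = 1.555, z(0.08) = -1.405, d' = 2.960
Block 2: z(0.84) = 0.994, z(0.39) = -0.279, d' = 1.273
Δd' = d'_Block 1 − d'_Block 2 = 2.960 − 1.273 = 1.687
Block 1 has the higher sensitivity.

Δd′ = 1.69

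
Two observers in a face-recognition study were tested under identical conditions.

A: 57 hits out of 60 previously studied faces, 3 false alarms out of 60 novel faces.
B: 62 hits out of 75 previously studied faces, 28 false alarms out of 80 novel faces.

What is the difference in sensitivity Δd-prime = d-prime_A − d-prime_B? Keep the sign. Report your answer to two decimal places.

A: z(0.9500) = 1.645, z(0.0500) = -1.645, d' = 3.290
B: z(0.8267) = 0.941, z(0.3500) = -0.385, d' = 1.326
Δd' = d'_A − d'_B = 3.290 − 1.326 = 1.964
A has the higher sensitivity.

Δd-prime = 1.96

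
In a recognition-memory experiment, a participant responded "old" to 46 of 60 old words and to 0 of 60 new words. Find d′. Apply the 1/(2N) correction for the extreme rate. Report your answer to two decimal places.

d′ = 3.12

The false-alarm rate is 0/60 = 0, so apply the 1/(2N) correction: FA → 1/(2·60) = 0.00833.
z(H) = z(0.76667) = 0.728
z(FA) = z(0.00833) = -2.394
d' = 0.728 − (-2.394) = 3.122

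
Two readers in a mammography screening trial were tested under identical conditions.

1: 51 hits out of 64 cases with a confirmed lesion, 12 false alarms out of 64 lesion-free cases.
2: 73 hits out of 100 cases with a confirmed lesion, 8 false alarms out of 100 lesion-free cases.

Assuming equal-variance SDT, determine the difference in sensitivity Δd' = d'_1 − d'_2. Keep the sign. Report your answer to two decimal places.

1: z(0.7969) = 0.831, z(0.1875) = -0.887, d' = 1.718
2: z(0.7300) = 0.613, z(0.0800) = -1.405, d' = 2.018
Δd' = d'_1 − d'_2 = 1.718 − 2.018 = -0.300
2 has the higher sensitivity.

Δd' = -0.30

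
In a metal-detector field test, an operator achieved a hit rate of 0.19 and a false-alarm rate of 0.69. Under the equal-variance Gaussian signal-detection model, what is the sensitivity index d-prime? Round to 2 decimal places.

z(H) = z(0.19) = -0.878
z(FA) = z(0.69) = 0.496
d' = z(H) − z(FA) = -0.878 − 0.496 = -1.374

d-prime = -1.37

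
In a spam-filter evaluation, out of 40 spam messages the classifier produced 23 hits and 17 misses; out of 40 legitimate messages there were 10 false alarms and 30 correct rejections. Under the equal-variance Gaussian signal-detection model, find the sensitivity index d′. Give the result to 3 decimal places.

H = 23/40 = 0.5750
FA = 10/40 = 0.2500
Φ⁻¹(0.5750) = 0.1891, Φ⁻¹(0.2500) = -0.6745
d' = z(H) − z(FA) = 0.1891 − (-0.6745) = 0.8636

d′ = 0.864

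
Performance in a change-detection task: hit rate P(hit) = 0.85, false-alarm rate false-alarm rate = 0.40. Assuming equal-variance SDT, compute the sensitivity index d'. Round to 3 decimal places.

d' = 1.290

z(H) = 1.0364
z(FA) = -0.2533
d' = z(H) − z(FA) = 1.0364 − (-0.2533) = 1.2897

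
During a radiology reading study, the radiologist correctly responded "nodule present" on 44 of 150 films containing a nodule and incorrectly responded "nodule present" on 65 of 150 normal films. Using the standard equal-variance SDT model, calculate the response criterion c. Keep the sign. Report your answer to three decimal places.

H = 44/150 = 0.2933
FA = 65/150 = 0.4333
Φ⁻¹(H) = Φ⁻¹(0.2933) = -0.5438
Φ⁻¹(FA) = Φ⁻¹(0.4333) = -0.1680
c = −½·[z(H) + z(FA)] = −0.5 × (-0.5438 + (-0.1680)) = 0.3559

c = 0.356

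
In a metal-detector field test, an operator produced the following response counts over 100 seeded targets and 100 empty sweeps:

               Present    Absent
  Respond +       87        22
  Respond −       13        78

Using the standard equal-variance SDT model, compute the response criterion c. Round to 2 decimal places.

H = 87/100 = 0.8700
FA = 22/100 = 0.2200
Φ⁻¹(H) = Φ⁻¹(0.8700) = 1.126
Φ⁻¹(FA) = Φ⁻¹(0.2200) = -0.772
c = −½·[z(H) + z(FA)] = −0.5 × (1.126 + (-0.772)) = -0.177

c = -0.18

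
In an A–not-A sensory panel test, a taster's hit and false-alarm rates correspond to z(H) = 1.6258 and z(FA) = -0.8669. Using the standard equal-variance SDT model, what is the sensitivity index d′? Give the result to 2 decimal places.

d′ = 2.49

d' = z(H) − z(FA) = 1.6258 − (-0.8669) = 2.4927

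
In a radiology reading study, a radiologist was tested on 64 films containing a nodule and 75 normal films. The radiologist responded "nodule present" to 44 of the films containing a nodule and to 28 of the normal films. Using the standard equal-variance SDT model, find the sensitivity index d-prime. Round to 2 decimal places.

d-prime = 0.81

H = 44/64 = 0.6875
FA = 28/75 = 0.3733
z(H) = z(0.6875) = 0.4888
z(FA) = z(0.3733) = -0.3231
d' = z(H) − z(FA) = 0.4888 − (-0.3231) = 0.8119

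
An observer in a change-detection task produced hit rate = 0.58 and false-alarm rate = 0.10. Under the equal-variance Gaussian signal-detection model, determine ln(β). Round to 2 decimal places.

ln β = 0.80

Φ⁻¹(H) = Φ⁻¹(0.58) = 0.202
Φ⁻¹(FA) = Φ⁻¹(0.10) = -1.282
ln β = −½·[z(H)² − z(FA)²] = −0.5 × (0.041 − 1.644) = 0.8015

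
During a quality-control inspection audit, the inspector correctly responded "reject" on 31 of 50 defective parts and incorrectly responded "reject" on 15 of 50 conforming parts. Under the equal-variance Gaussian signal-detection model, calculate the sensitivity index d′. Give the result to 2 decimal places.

d′ = 0.83

H = 31/50 = 0.6200
FA = 15/50 = 0.3000
z(0.6200) = 0.3055, z(0.3000) = -0.5244
d' = z(H) − z(FA) = 0.3055 − (-0.5244) = 0.8299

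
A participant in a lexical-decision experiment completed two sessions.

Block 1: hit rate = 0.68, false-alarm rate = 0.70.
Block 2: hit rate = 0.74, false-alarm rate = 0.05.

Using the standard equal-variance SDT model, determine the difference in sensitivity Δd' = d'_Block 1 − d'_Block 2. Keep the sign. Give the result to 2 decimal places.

Δd' = -2.34

Block 1: z(0.68) = 0.468, z(0.70) = 0.524, d' = -0.056
Block 2: z(0.74) = 0.643, z(0.05) = -1.645, d' = 2.288
Δd' = d'_Block 1 − d'_Block 2 = -0.056 − 2.288 = -2.344
Block 2 has the higher sensitivity.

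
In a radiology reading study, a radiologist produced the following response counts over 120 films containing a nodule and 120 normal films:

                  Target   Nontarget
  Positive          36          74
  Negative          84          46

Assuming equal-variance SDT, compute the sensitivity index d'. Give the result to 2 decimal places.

H = 36/120 = 0.3000
FA = 74/120 = 0.6167
z(0.3000) = -0.5244, z(0.6167) = 0.2968
d' = z(H) − z(FA) = -0.5244 − 0.2968 = -0.8212

d' = -0.82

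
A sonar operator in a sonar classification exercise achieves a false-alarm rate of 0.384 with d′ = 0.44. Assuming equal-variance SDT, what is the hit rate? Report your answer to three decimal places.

hit rate = 0.558

z(false-alarm rate) = z(0.384) = -0.2950
z(H) = z(FA) + d' = -0.2950 + 0.44 = 0.1450
hit rate = Φ(0.1450) = 0.5576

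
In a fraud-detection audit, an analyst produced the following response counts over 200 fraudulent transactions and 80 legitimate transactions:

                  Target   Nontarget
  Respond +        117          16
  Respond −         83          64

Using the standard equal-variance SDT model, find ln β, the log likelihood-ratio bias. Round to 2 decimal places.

H = 117/200 = 0.5850
FA = 16/80 = 0.2000
z(0.5850) = 0.215, z(0.2000) = -0.842
ln β = −½·[z(H)² − z(FA)²] = −0.5 × (0.046 − 0.709) = 0.3315

ln β = 0.33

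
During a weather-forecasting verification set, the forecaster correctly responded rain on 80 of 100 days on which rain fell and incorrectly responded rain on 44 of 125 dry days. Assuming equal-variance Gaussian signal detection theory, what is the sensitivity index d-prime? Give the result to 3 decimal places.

H = 80/100 = 0.8000
FA = 44/125 = 0.3520
Φ⁻¹(0.8000) = 0.8416, Φ⁻¹(0.3520) = -0.3799
d' = z(H) − z(FA) = 0.8416 − (-0.3799) = 1.2215

d-prime = 1.222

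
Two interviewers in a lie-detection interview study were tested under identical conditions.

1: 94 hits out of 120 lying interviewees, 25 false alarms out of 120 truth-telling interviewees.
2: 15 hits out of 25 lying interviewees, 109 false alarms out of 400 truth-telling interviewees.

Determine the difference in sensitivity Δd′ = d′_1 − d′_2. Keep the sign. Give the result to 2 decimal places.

1: z(0.7833) = 0.783, z(0.2083) = -0.812, d' = 1.595
2: z(0.6000) = 0.253, z(0.2725) = -0.605, d' = 0.858
Δd' = d'_1 − d'_2 = 1.595 − 0.858 = 0.737
1 has the higher sensitivity.

Δd′ = 0.74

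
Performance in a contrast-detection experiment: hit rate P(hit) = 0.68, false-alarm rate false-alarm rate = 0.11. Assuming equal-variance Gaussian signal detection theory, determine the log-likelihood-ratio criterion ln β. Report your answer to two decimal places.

Φ⁻¹(H) = Φ⁻¹(0.68) = 0.468
Φ⁻¹(FA) = Φ⁻¹(0.11) = -1.227
ln β = −½·[z(H)² − z(FA)²] = −0.5 × (0.219 − 1.506) = 0.6435

ln β = 0.64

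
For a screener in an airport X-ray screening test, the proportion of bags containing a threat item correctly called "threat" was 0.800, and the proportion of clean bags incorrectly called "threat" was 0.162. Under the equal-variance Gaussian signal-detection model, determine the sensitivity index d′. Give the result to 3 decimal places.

z(H) = z(0.800) = 0.8416
z(FA) = z(0.162) = -0.9863
d' = z(H) − z(FA) = 0.8416 − (-0.9863) = 1.8279

d′ = 1.828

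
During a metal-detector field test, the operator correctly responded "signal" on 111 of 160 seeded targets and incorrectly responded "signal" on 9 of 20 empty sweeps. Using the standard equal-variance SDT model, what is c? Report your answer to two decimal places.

H = 111/160 = 0.6937
FA = 9/20 = 0.4500
Φ⁻¹(H) = Φ⁻¹(0.6937) = 0.506
Φ⁻¹(FA) = Φ⁻¹(0.4500) = -0.126
c = −½·[z(H) + z(FA)] = −0.5 × (0.506 + (-0.126)) = -0.190
c < 0: the operator has a liberal response bias.

c = -0.19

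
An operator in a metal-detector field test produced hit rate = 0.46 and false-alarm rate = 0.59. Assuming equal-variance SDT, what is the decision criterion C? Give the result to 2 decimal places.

C = -0.06

Φ⁻¹(H) = Φ⁻¹(0.46) = -0.100
Φ⁻¹(FA) = Φ⁻¹(0.59) = 0.228
c = −½·[z(H) + z(FA)] = −0.5 × (-0.100 + 0.228) = -0.064
c < 0: the operator has a liberal response bias.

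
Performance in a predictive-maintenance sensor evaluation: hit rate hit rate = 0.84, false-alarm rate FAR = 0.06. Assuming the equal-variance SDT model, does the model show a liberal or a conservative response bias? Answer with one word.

z(H) = 0.994, z(FA) = -1.555
c = −½·(z(H) + z(FA)) = 0.2805
c > 0 → conservative criterion (biased toward responding “no”).

conservative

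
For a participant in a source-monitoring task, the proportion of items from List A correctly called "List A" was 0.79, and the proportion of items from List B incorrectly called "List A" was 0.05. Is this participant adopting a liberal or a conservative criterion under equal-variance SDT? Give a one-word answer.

conservative

z(H) = 0.806, z(FA) = -1.645
c = −½·(z(H) + z(FA)) = 0.4195
c > 0 → conservative criterion (biased toward responding “no”).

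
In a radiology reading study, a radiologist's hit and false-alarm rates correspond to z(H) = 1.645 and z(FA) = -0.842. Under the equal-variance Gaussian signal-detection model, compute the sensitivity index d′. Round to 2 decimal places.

d' = z(H) − z(FA) = 1.645 − (-0.842) = 2.487

d′ = 2.49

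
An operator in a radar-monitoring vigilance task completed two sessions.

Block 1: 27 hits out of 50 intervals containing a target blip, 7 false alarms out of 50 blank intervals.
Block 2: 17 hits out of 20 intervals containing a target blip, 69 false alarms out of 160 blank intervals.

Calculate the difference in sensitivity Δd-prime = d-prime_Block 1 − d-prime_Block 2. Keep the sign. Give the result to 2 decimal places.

Block 1: z(0.5400) = 0.100, z(0.1400) = -1.080, d' = 1.180
Block 2: z(0.8500) = 1.036, z(0.4313) = -0.173, d' = 1.209
Δd' = d'_Block 1 − d'_Block 2 = 1.180 − 1.209 = -0.029
Block 2 has the higher sensitivity.

Δd-prime = -0.03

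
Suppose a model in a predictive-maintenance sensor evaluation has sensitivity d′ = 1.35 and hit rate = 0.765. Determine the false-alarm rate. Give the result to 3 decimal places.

z(hit rate) = z(0.765) = 0.7225
z(FA) = z(H) − d' = 0.7225 − 1.35 = -0.6275
false-alarm rate = Φ(-0.6275) = 0.2652

false-alarm rate = 0.265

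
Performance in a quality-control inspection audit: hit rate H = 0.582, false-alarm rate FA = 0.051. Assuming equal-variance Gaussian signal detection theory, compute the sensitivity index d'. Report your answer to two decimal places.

Φ⁻¹(H) = 0.2070
Φ⁻¹(FA) = -1.6352
d' = z(H) − z(FA) = 0.2070 − (-1.6352) = 1.8422

d' = 1.84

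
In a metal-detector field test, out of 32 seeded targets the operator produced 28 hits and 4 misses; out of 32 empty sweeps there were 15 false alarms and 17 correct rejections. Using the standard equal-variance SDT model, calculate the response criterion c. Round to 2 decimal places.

c = -0.54

H = 28/32 = 0.8750
FA = 15/32 = 0.4688
Φ⁻¹(0.8750) = 1.150, Φ⁻¹(0.4688) = -0.078
c = −½·[z(H) + z(FA)] = −0.5 × (1.150 + (-0.078)) = -0.536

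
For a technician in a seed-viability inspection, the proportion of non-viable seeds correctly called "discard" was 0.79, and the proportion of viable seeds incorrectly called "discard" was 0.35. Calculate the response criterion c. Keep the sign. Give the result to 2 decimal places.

z(0.79) = 0.806, z(0.35) = -0.385
c = −½·[z(H) + z(FA)] = −0.5 × (0.806 + (-0.385)) = -0.2105
c < 0: the technician has a liberal response bias.

c = -0.21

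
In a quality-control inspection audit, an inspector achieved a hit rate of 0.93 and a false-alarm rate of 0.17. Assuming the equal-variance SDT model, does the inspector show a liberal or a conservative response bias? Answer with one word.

liberal

z(H) = 1.476, z(FA) = -0.954
c = −½·(z(H) + z(FA)) = -0.261
c < 0 → liberal criterion (biased toward responding “yes”).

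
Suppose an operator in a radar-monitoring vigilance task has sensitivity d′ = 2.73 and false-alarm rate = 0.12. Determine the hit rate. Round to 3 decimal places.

z(false-alarm rate) = z(0.12) = -1.1750
z(H) = z(FA) + d' = -1.1750 + 2.73 = 1.5550
hit rate = Φ(1.5550) = 0.9400

hit rate = 0.940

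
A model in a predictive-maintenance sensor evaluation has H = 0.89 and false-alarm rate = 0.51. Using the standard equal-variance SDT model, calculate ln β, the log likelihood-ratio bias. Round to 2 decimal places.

z(0.89) = 1.227, z(0.51) = 0.025
ln β = −½·[z(H)² − z(FA)²] = −0.5 × (1.506 − 0.001) = -0.7525

ln β = -0.75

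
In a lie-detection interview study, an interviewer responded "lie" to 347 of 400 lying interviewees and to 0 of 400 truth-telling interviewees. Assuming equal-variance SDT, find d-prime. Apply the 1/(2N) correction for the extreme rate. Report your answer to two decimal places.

The false-alarm rate is 0/400 = 0, so apply the 1/(2N) correction: FA → 1/(2·400) = 0.00125.
z(H) = z(0.86750) = 1.115
z(FA) = z(0.00125) = -3.023
d' = 1.115 − (-3.023) = 4.138

d-prime = 4.14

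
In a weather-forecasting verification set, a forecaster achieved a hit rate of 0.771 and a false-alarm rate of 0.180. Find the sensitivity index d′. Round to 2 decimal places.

Φ⁻¹(0.771) = 0.7421, Φ⁻¹(0.180) = -0.9154
d' = z(H) − z(FA) = 0.7421 − (-0.9154) = 1.6575

d′ = 1.66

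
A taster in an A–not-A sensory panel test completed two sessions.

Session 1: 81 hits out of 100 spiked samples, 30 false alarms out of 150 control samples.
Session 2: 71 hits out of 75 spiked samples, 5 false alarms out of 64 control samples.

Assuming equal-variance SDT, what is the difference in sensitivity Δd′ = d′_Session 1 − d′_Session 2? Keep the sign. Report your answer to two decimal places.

Session 1: z(0.8100) = 0.878, z(0.2000) = -0.842, d' = 1.720
Session 2: z(0.9467) = 1.614, z(0.0781) = -1.418, d' = 3.032
Δd' = d'_Session 1 − d'_Session 2 = 1.720 − 3.032 = -1.312
Session 2 has the higher sensitivity.

Δd′ = -1.31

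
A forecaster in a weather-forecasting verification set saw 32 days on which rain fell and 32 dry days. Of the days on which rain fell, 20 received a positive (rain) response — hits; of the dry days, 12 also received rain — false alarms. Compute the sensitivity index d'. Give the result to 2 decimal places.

H = 20/32 = 0.6250
FA = 12/32 = 0.3750
Φ⁻¹(H) = Φ⁻¹(0.6250) = 0.3186
Φ⁻¹(FA) = Φ⁻¹(0.3750) = -0.3186
d' = z(H) − z(FA) = 0.3186 − (-0.3186) = 0.6372

d' = 0.64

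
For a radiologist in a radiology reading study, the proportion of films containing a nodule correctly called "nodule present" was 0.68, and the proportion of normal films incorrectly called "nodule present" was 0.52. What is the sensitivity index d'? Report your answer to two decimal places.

z(H) = 0.468
z(FA) = 0.050
d' = z(H) − z(FA) = 0.468 − 0.050 = 0.418

d' = 0.42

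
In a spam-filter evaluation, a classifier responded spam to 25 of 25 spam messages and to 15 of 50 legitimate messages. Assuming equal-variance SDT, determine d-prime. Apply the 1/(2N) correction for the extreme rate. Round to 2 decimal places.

d-prime = 2.58

The hit rate is 25/25 = 1, so apply the 1/(2N) correction: H → 1 − 1/(2·25) = 0.98000.
z(H) = z(0.98000) = 2.054
z(FA) = z(0.30000) = -0.524
d' = 2.054 − (-0.524) = 2.578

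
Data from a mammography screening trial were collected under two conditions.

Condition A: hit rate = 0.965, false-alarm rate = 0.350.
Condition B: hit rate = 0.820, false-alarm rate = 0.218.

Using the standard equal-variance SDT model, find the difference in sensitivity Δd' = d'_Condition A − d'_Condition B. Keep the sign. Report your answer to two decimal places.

Δd' = 0.50

Condition A: z(0.965) = 1.812, z(0.350) = -0.385, d' = 2.197
Condition B: z(0.820) = 0.915, z(0.218) = -0.779, d' = 1.694
Δd' = d'_Condition A − d'_Condition B = 2.197 − 1.694 = 0.503
Condition A has the higher sensitivity.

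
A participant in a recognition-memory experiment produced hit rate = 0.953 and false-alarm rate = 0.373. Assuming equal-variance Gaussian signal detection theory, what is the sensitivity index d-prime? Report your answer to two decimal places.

d-prime = 2.00

z(H) = 1.6747
z(FA) = -0.3239
d' = z(H) − z(FA) = 1.6747 − (-0.3239) = 1.9986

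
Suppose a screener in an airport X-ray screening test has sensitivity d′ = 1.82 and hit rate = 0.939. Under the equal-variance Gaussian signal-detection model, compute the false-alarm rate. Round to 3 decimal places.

false-alarm rate = 0.392

z(hit rate) = z(0.939) = 1.5464
z(FA) = z(H) − d' = 1.5464 − 1.82 = -0.2736
false-alarm rate = Φ(-0.2736) = 0.3922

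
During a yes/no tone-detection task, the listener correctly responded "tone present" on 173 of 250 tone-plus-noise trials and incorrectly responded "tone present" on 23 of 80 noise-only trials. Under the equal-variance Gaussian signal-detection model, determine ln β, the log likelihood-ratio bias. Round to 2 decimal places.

H = 173/250 = 0.6920
FA = 23/80 = 0.2875
z(0.6920) = 0.502, z(0.2875) = -0.561
ln β = −½·[z(H)² − z(FA)²] = −0.5 × (0.252 − 0.315) = 0.0315

ln β = 0.03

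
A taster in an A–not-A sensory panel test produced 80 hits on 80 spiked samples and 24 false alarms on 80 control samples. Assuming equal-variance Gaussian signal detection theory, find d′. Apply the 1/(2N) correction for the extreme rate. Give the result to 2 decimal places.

The hit rate is 80/80 = 1, so apply the 1/(2N) correction: H → 1 − 1/(2·80) = 0.99375.
z(H) = z(0.99375) = 2.498
z(FA) = z(0.30000) = -0.524
d' = 2.498 − (-0.524) = 3.022

d′ = 3.02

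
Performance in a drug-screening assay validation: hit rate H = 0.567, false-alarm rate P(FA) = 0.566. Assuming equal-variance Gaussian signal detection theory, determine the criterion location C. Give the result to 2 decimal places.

Φ⁻¹(H) = 0.169
Φ⁻¹(FA) = 0.166
c = −½·[z(H) + z(FA)] = −0.5 × (0.169 + 0.166) = -0.1675
c < 0: the assay has a liberal response bias.

C = -0.17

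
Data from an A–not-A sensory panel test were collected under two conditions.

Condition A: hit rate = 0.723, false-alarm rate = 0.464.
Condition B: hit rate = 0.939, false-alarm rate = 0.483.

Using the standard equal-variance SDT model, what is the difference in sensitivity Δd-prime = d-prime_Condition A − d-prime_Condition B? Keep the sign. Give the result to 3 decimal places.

Condition A: z(0.723) = 0.5918, z(0.464) = -0.0904, d' = 0.6822
Condition B: z(0.939) = 1.5464, z(0.483) = -0.0426, d' = 1.5890
Δd' = d'_Condition A − d'_Condition B = 0.6822 − 1.5890 = -0.9068
Condition B has the higher sensitivity.

Δd-prime = -0.907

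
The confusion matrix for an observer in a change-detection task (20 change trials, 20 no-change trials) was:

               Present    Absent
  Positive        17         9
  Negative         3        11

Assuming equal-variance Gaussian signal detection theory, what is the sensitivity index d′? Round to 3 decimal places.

d′ = 1.162

H = 17/20 = 0.8500
FA = 9/20 = 0.4500
z(0.8500) = 1.0364, z(0.4500) = -0.1257
d' = z(H) − z(FA) = 1.0364 − (-0.1257) = 1.1621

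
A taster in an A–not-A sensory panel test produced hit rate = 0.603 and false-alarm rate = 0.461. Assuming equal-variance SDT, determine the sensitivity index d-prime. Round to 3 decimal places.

d-prime = 0.359

z(H) = 0.2611
z(FA) = -0.0979
d' = z(H) − z(FA) = 0.2611 − (-0.0979) = 0.3590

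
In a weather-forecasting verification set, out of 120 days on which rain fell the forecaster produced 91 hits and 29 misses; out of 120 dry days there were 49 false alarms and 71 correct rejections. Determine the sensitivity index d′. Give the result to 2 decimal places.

H = 91/120 = 0.7583
FA = 49/120 = 0.4083
z(H) = 0.701
z(FA) = -0.232
d' = z(H) − z(FA) = 0.701 − (-0.232) = 0.933

d′ = 0.93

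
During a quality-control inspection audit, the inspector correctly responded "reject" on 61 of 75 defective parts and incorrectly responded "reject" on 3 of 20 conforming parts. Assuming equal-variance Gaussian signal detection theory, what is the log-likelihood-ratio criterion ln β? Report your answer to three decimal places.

ln β = 0.141

H = 61/75 = 0.8133
FA = 3/20 = 0.1500
z(H) = z(0.8133) = 0.8901
z(FA) = z(0.1500) = -1.0364
ln β = −½·[z(H)² − z(FA)²] = −0.5 × (0.7923 − 1.0741) = 0.1409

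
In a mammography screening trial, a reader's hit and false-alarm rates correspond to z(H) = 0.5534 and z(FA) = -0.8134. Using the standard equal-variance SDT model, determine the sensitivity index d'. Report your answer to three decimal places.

d' = z(H) − z(FA) = 0.5534 − (-0.8134) = 1.3668

d' = 1.367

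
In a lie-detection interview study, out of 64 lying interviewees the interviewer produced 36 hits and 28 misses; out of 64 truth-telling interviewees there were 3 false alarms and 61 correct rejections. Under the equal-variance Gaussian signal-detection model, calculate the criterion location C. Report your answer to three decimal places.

H = 36/64 = 0.5625
FA = 3/64 = 0.0469
z(H) = 0.1573
z(FA) = -1.6757
c = −½·[z(H) + z(FA)] = −0.5 × (0.1573 + (-1.6757)) = 0.7592

C = 0.759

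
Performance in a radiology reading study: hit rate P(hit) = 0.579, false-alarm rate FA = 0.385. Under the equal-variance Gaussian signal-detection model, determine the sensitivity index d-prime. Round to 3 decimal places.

d-prime = 0.492

z(H) = z(0.579) = 0.1993
z(FA) = z(0.385) = -0.2924
d' = z(H) − z(FA) = 0.1993 − (-0.2924) = 0.4917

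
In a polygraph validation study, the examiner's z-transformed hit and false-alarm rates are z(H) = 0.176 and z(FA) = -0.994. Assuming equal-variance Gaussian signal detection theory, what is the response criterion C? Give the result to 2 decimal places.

c = −½·[z(H) + z(FA)] = −½·(0.176 + (-0.994)) = 0.409

C = 0.41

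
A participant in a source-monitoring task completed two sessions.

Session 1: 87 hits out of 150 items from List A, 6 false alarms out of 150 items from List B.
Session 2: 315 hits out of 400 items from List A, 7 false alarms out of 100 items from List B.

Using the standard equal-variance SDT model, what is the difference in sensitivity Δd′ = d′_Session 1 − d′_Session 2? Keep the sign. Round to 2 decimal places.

Δd′ = -0.32

Session 1: z(0.5800) = 0.202, z(0.0400) = -1.751, d' = 1.953
Session 2: z(0.7875) = 0.798, z(0.0700) = -1.476, d' = 2.274
Δd' = d'_Session 1 − d'_Session 2 = 1.953 − 2.274 = -0.321
Session 2 has the higher sensitivity.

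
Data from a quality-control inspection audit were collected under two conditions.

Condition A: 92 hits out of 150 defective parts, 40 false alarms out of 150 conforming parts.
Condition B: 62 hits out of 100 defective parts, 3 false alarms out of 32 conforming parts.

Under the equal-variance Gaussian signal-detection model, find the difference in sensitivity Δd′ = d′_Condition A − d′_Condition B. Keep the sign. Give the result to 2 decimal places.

Condition A: z(0.6133) = 0.288, z(0.2667) = -0.623, d' = 0.911
Condition B: z(0.6200) = 0.305, z(0.0938) = -1.318, d' = 1.623
Δd' = d'_Condition A − d'_Condition B = 0.911 − 1.623 = -0.712
Condition B has the higher sensitivity.

Δd′ = -0.71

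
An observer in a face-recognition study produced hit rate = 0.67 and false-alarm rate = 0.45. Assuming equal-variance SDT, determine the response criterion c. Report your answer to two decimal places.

c = -0.16

Φ⁻¹(0.67) = 0.440, Φ⁻¹(0.45) = -0.126
c = −½·[z(H) + z(FA)] = −0.5 × (0.440 + (-0.126)) = -0.157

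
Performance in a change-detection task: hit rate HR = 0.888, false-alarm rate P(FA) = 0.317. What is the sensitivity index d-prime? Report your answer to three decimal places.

d-prime = 1.692

Φ⁻¹(0.888) = 1.2160, Φ⁻¹(0.317) = -0.4761
d' = z(H) − z(FA) = 1.2160 − (-0.4761) = 1.6921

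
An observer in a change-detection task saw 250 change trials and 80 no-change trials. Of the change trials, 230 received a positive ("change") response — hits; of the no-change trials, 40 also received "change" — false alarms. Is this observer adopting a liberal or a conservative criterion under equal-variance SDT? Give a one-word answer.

liberal

z(H) = 1.405, z(FA) = 0.000
c = −½·(z(H) + z(FA)) = -0.7025
c < 0 → liberal criterion (biased toward responding “yes”).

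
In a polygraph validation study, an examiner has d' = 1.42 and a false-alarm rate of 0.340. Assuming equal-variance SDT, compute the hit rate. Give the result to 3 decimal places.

z(false-alarm rate) = z(0.340) = -0.4125
z(H) = z(FA) + d' = -0.4125 + 1.42 = 1.0075
hit rate = Φ(1.0075) = 0.8432

hit rate = 0.843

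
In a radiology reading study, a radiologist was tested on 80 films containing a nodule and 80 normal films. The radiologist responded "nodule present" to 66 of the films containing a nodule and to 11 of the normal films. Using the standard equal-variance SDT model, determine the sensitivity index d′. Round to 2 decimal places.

d′ = 2.03

H = 66/80 = 0.8250
FA = 11/80 = 0.1375
z(0.8250) = 0.935, z(0.1375) = -1.092
d' = z(H) − z(FA) = 0.935 − (-1.092) = 2.027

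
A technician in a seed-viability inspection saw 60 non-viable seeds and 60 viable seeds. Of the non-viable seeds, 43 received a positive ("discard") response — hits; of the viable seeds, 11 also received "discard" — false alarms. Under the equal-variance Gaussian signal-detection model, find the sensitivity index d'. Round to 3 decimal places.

H = 43/60 = 0.7167
FA = 11/60 = 0.1833
Φ⁻¹(0.7167) = 0.5731, Φ⁻¹(0.1833) = -0.9029
d' = z(H) − z(FA) = 0.5731 − (-0.9029) = 1.4760

d' = 1.476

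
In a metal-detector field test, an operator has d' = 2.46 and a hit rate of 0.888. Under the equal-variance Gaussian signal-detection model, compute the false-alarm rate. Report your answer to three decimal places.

false-alarm rate = 0.107

z(hit rate) = z(0.888) = 1.2160
z(FA) = z(H) − d' = 1.2160 − 2.46 = -1.2440
false-alarm rate = Φ(-1.2440) = 0.1067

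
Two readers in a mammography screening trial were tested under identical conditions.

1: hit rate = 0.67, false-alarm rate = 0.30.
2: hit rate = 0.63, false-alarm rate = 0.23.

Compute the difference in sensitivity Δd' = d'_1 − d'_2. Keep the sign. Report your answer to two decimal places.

Δd' = -0.11

1: z(0.67) = 0.440, z(0.30) = -0.524, d' = 0.964
2: z(0.63) = 0.332, z(0.23) = -0.739, d' = 1.071
Δd' = d'_1 − d'_2 = 0.964 − 1.071 = -0.107
2 has the higher sensitivity.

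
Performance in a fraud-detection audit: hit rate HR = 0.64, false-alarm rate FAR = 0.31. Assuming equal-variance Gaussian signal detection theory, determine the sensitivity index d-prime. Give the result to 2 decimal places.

d-prime = 0.85

z(H) = z(0.64) = 0.3585
z(FA) = z(0.31) = -0.4959
d' = z(H) − z(FA) = 0.3585 − (-0.4959) = 0.8544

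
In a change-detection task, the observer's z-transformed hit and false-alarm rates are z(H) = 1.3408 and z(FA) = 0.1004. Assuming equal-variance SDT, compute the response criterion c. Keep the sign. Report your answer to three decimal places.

c = −½·[z(H) + z(FA)] = −½·(1.3408 + 0.1004) = -0.7206
c < 0: the observer has a liberal response bias.

c = -0.721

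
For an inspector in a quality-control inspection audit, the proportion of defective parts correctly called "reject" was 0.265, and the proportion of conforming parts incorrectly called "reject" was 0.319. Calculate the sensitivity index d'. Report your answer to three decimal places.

z(H) = -0.6280
z(FA) = -0.4705
d' = z(H) − z(FA) = -0.6280 − (-0.4705) = -0.1575

d' = -0.158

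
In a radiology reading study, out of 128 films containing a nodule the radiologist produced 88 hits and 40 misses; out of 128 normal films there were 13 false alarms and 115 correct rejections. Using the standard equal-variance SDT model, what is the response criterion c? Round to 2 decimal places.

c = 0.39

H = 88/128 = 0.6875
FA = 13/128 = 0.1016
Φ⁻¹(H) = Φ⁻¹(0.6875) = 0.489
Φ⁻¹(FA) = Φ⁻¹(0.1016) = -1.272
c = −½·[z(H) + z(FA)] = −0.5 × (0.489 + (-1.272)) = 0.3915
c > 0: the radiologist has a conservative response bias.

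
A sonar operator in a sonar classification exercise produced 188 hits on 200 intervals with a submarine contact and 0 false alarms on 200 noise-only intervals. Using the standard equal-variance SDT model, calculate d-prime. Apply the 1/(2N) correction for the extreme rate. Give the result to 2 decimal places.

d-prime = 4.36

The false-alarm rate is 0/200 = 0, so apply the 1/(2N) correction: FA → 1/(2·200) = 0.00250.
z(H) = z(0.94000) = 1.555
z(FA) = z(0.00250) = -2.807
d' = 1.555 − (-2.807) = 4.362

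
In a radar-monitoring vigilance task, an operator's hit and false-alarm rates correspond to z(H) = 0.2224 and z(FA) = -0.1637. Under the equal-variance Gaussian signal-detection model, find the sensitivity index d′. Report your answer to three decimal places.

d′ = 0.386

d' = z(H) − z(FA) = 0.2224 − (-0.1637) = 0.3861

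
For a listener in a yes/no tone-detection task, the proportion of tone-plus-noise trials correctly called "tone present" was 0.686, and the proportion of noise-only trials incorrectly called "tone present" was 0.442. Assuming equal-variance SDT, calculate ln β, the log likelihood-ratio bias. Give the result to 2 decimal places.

Φ⁻¹(0.686) = 0.485, Φ⁻¹(0.442) = -0.146
ln β = −½·[z(H)² − z(FA)²] = −0.5 × (0.235 − 0.021) = -0.107

ln β = -0.11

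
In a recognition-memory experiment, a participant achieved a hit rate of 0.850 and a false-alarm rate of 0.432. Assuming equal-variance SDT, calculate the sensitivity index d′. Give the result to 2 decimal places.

Φ⁻¹(H) = 1.0364
Φ⁻¹(FA) = -0.1713
d' = z(H) − z(FA) = 1.0364 − (-0.1713) = 1.2077

d′ = 1.21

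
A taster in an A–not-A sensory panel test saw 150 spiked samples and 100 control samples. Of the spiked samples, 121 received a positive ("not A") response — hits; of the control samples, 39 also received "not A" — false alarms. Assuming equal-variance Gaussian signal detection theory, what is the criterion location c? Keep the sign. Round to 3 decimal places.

H = 121/150 = 0.8067
FA = 39/100 = 0.3900
Φ⁻¹(0.8067) = 0.8658, Φ⁻¹(0.3900) = -0.2793
c = −½·[z(H) + z(FA)] = −0.5 × (0.8658 + (-0.2793)) = -0.29325

c = -0.293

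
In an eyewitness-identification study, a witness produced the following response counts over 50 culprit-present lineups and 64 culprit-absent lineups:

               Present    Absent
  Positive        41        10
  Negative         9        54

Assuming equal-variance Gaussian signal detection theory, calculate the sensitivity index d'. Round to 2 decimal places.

H = 41/50 = 0.8200
FA = 10/64 = 0.1562
z(H) = z(0.8200) = 0.915
z(FA) = z(0.1562) = -1.010
d' = z(H) − z(FA) = 0.915 − (-1.010) = 1.925

d' = 1.93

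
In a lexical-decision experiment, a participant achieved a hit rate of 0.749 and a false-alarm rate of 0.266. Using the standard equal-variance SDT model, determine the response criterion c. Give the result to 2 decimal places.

z(0.749) = 0.6713, z(0.266) = -0.6250
c = −½·[z(H) + z(FA)] = −0.5 × (0.6713 + (-0.6250)) = -0.02315
c < 0: the participant has a liberal response bias.

c = -0.02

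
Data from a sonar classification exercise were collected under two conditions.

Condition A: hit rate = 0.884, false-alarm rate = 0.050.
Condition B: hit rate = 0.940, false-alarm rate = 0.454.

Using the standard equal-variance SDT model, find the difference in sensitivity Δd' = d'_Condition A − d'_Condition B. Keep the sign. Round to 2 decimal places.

Condition A: z(0.884) = 1.195, z(0.050) = -1.645, d' = 2.840
Condition B: z(0.940) = 1.555, z(0.454) = -0.116, d' = 1.671
Δd' = d'_Condition A − d'_Condition B = 2.840 − 1.671 = 1.169
Condition A has the higher sensitivity.

Δd' = 1.17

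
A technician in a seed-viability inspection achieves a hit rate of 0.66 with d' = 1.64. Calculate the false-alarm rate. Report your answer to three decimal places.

false-alarm rate = 0.110

z(hit rate) = z(0.66) = 0.4125
z(FA) = z(H) − d' = 0.4125 − 1.64 = -1.2275
false-alarm rate = Φ(-1.2275) = 0.1098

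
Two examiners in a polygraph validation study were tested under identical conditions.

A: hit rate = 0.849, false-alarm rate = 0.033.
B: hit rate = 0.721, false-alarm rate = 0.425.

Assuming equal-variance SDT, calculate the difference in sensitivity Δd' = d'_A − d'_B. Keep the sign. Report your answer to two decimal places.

Δd' = 2.10

A: z(0.849) = 1.032, z(0.033) = -1.838, d' = 2.870
B: z(0.721) = 0.586, z(0.425) = -0.189, d' = 0.775
Δd' = d'_A − d'_B = 2.870 − 0.775 = 2.095
A has the higher sensitivity.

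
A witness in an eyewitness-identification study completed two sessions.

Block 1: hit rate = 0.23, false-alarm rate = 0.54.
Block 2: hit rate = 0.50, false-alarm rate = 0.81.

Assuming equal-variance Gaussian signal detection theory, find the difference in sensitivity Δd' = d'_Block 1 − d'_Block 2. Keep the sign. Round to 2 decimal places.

Δd' = 0.04

Block 1: z(0.23) = -0.739, z(0.54) = 0.100, d' = -0.839
Block 2: z(0.50) = 0.000, z(0.81) = 0.878, d' = -0.878
Δd' = d'_Block 1 − d'_Block 2 = -0.839 − (-0.878) = 0.039
Block 1 has the higher sensitivity.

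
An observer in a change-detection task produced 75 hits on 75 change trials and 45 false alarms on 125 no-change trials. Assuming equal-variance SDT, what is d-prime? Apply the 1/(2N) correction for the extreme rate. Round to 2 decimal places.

d-prime = 2.83

The hit rate is 75/75 = 1, so apply the 1/(2N) correction: H → 1 − 1/(2·75) = 0.99333.
z(H) = z(0.99333) = 2.475
z(FA) = z(0.36000) = -0.358
d' = 2.475 − (-0.358) = 2.833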